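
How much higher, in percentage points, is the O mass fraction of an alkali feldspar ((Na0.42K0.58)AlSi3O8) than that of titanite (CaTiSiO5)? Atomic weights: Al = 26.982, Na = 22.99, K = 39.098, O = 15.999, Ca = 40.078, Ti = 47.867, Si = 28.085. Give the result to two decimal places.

6.32 percentage points

O in (Na0.42K0.58)AlSi3O8: molar mass 271.562 g/mol; 8×15.999 = 127.992 g → 47.13 wt%.
O in CaTiSiO5: molar mass 196.025 g/mol; 5×15.999 = 79.995 g → 40.81 wt%.
Difference = 47.13 − 40.81 = 6.32 percentage points.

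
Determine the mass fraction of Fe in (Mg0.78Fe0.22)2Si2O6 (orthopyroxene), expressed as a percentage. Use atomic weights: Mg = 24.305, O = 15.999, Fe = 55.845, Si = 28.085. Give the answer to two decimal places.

M((Mg0.78Fe0.22)2Si2O6) = 214.652 g/mol.
Fe contributes 0.44 × 55.845 = 24.572 g per mole.
24.572/214.652 = 0.1145 → 11.45%.

11.45 weight percent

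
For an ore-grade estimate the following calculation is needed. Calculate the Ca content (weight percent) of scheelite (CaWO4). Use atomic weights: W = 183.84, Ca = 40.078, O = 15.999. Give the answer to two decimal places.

M(CaWO4) = 287.914 g/mol.
Ca contributes 1 × 40.078 = 40.078 g per mole.
40.078/287.914 = 0.1392 → 13.92%.

13.92 weight percent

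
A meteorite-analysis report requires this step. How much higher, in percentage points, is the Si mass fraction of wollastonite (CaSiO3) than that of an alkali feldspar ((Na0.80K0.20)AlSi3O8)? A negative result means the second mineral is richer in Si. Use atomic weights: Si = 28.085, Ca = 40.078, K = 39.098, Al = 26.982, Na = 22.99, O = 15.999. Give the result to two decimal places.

M(CaSiO3) = 116.160 g/mol, so wt% Si = 28.085/116.160 × 100 = 24.18%.
M((Na0.80K0.20)AlSi3O8) = 265.441 g/mol, so wt% Si = 84.255/265.441 × 100 = 31.74%.
24.18 − 31.74 = -7.56 pp.

-7.56 percentage points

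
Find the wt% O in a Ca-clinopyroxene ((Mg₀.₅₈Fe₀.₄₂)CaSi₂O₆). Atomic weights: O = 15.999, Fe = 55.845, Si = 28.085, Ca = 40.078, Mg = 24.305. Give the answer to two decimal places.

41.77 mass %

Formula mass = 0.58*24.305 + 0.42*55.845 + 1*40.078 + 2*28.085 + 6*15.999 = 229.794 g/mol, of which 95.994 g is O.
So O makes up 95.994/229.794 = 0.4177 of the mass, i.e. 41.77%.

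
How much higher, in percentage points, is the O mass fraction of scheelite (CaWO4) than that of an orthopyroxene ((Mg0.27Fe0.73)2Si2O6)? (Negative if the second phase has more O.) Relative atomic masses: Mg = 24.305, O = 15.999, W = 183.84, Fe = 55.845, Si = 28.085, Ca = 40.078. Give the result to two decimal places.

M(CaWO4) = 287.914 g/mol, so wt% O = 63.996/287.914 × 100 = 22.23%.
M((Mg0.27Fe0.73)2Si2O6) = 246.822 g/mol, so wt% O = 95.994/246.822 × 100 = 38.89%.
22.23 − 38.89 = -16.66 pp.

-16.66 percentage points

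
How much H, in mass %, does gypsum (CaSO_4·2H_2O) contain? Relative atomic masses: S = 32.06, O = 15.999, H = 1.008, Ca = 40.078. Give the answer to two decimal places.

2.34 mass %

Formula mass = 1×40.078 + 1×32.06 + 6×15.999 + 4×1.008 = 172.164 g/mol, of which 4.032 g is H.
So H makes up 4.032/172.164 = 0.0234 of the mass, i.e. 2.34%.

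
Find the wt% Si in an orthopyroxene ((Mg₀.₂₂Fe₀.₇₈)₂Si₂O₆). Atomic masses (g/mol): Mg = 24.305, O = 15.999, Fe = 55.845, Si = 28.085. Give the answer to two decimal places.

Formula mass = 0.44*24.305 + 1.56*55.845 + 2*28.085 + 6*15.999 = 249.976 g/mol, of which 56.170 g is Si.
So Si makes up 56.170/249.976 = 0.2247 of the mass, i.e. 22.47%.

22.47 mass %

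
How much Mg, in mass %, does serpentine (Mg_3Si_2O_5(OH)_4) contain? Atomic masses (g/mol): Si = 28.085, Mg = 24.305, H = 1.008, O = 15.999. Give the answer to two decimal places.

26.31 mass %

Formula mass = 3·24.305 + 2·28.085 + 9·15.999 + 4·1.008 = 277.108 g/mol, of which 72.915 g is Mg.
So Mg makes up 72.915/277.108 = 0.2631 of the mass, i.e. 26.31%.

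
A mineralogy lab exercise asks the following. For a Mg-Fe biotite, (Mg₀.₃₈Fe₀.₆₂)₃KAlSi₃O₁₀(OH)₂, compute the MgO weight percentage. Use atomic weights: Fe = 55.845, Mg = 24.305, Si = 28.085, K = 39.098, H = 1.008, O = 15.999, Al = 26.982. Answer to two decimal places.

Molar mass of (Mg₀.₃₈Fe₀.₆₂)₃KAlSi₃O₁₀(OH)₂ = 1.14·24.305 + 1.86·55.845 + 1·39.098 + 1·26.982 + 3·28.085 + 12·15.999 + 2·1.008 = 475.918 g/mol.
Each formula unit contains 1.14 Mg, equivalent to 1.14/1 = 1.1400 mol MgO.
M(MgO) = 1×24.305 + 1×15.999 = 40.304 g/mol.
Mass of MgO per formula unit = 1.1400 × 40.304 = 45.947 g.
MgO wt% = 45.947 / 475.918 × 100 = 9.65%.

9.65 wt%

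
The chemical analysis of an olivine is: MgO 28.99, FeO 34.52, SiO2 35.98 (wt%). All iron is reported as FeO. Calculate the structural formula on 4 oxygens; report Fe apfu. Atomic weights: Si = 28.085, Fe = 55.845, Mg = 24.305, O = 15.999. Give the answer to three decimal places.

28.99 wt% MgO ÷ 40.304 g/mol = 0.71928 mol, giving 0.71928 Mg and 0.71928 O.
34.52 wt% FeO ÷ 71.844 g/mol = 0.48049 mol, giving 0.48049 Fe and 0.48049 O.
35.98 wt% SiO2 ÷ 60.083 g/mol = 0.59884 mol, giving 0.59884 Si and 1.19768 O.
Oxygen sums to 2.39745; scaling by 4/2.39745 = 1.66844 puts the formula on 4 O.
Fe: 0.48049 × 1.66844 = 0.802 atoms per formula unit.

0.802 Fe apfu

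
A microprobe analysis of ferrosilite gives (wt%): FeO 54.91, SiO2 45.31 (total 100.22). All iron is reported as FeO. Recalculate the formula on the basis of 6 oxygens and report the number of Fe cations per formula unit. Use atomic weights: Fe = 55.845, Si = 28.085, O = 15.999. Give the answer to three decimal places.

2.018 Fe apfu

FeO (M=71.844): mol = 0.76429; Fe = 0.76429, O = 0.76429.
SiO2 (M=60.083): mol = 0.75412; Si = 0.75412, O = 1.50824.
ΣO = 2.27253; factor = 6/ΣO = 2.64023.
Fe apfu = 0.76429 × 2.64023 = 2.018.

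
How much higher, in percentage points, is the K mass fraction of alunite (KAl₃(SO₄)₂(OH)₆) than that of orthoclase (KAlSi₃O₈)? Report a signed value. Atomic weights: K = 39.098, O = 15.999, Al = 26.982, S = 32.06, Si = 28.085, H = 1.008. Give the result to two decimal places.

K in KAl₃(SO₄)₂(OH)₆: molar mass 414.198 g/mol; 1×39.098 = 39.098 g → 9.44 wt%.
K in KAlSi₃O₈: molar mass 278.327 g/mol; 1×39.098 = 39.098 g → 14.05 wt%.
Difference = 9.44 − 14.05 = -4.61 percentage points.

-4.61 percentage points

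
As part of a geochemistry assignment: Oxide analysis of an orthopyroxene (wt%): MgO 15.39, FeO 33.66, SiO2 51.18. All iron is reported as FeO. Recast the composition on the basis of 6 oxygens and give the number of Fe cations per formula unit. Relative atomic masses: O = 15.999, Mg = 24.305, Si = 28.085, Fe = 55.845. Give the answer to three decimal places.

1.101 Fe apfu

MgO: 15.39/40.304 = 0.38185 mol → 0.38185 mol Mg, 0.38185 mol O.
FeO: 33.66/71.844 = 0.46852 mol → 0.46852 mol Fe, 0.46852 mol O.
SiO2: 51.18/60.083 = 0.85182 mol → 0.85182 mol Si, 1.70364 mol O.
Total oxygen = 2.55401 mol. Normalization factor = 6/2.55401 = 2.34925.
Fe per 6 O = 0.46852 × 2.34925 = 1.101.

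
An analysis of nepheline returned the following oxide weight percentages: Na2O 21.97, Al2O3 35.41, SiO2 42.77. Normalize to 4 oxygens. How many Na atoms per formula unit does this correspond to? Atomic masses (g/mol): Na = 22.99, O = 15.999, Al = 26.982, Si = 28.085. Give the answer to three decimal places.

1.006 Na apfu

21.97 wt% Na2O ÷ 61.979 g/mol = 0.35447 mol, giving 0.70894 Na and 0.35447 O.
35.41 wt% Al2O3 ÷ 101.961 g/mol = 0.34729 mol, giving 0.69458 Al and 1.04187 O.
42.77 wt% SiO2 ÷ 60.083 g/mol = 0.71185 mol, giving 0.71185 Si and 1.42370 O.
Oxygen sums to 2.82004; scaling by 4/2.82004 = 1.41842 puts the formula on 4 O.
Na: 0.70894 × 1.41842 = 1.006 atoms per formula unit.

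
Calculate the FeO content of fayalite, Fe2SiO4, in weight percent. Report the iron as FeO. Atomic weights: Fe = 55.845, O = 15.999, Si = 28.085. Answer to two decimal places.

Formula mass = 203.771 g/mol.
2 Fe → 2.0000 mol FeO per formula unit; M(FeO) = 71.844, so FeO mass = 143.688 g.
143.688/203.771 × 100 = 70.51 wt%.

70.51 wt%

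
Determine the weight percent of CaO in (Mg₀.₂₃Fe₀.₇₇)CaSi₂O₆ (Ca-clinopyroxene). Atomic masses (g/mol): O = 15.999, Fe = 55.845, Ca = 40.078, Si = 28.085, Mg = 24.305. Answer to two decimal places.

23.28 wt%

Molar mass of (Mg₀.₂₃Fe₀.₇₇)CaSi₂O₆ = 0.23×24.305 + 0.77×55.845 + 1×40.078 + 2×28.085 + 6×15.999 = 240.833 g/mol.
Each formula unit contains 1 Ca, equivalent to 1/1 = 1.0000 mol CaO.
M(CaO) = 1×40.078 + 1×15.999 = 56.077 g/mol.
Mass of CaO per formula unit = 1.0000 × 56.077 = 56.077 g.
CaO wt% = 56.077 / 240.833 × 100 = 23.28%.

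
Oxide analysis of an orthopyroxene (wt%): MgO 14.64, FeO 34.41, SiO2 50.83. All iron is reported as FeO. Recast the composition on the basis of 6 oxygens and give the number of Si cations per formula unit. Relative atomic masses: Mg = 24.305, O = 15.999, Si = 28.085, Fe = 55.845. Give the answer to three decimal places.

2.003 Si apfu

MgO (M=40.304): mol = 0.36324; Mg = 0.36324, O = 0.36324.
FeO (M=71.844): mol = 0.47895; Fe = 0.47895, O = 0.47895.
SiO2 (M=60.083): mol = 0.84600; Si = 0.84600, O = 1.69200.
ΣO = 2.53419; factor = 6/ΣO = 2.36762.
Si apfu = 0.84600 × 2.36762 = 2.003.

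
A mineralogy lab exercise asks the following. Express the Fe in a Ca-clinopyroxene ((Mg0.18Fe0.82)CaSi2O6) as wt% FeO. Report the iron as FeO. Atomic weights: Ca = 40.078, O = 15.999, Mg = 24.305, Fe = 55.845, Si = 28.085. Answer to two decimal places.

24.30 wt%

Formula mass = 242.410 g/mol.
0.82 Fe → 0.8200 mol FeO per formula unit; M(FeO) = 71.844, so FeO mass = 58.912 g.
58.912/242.410 × 100 = 24.30 wt%.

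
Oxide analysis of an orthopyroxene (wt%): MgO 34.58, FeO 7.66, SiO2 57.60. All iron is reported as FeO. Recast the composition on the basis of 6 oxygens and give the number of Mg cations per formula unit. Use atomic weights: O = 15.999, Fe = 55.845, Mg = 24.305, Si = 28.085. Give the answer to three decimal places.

1.786 Mg apfu

34.58 wt% MgO ÷ 40.304 g/mol = 0.85798 mol, giving 0.85798 Mg and 0.85798 O.
7.66 wt% FeO ÷ 71.844 g/mol = 0.10662 mol, giving 0.10662 Fe and 0.10662 O.
57.60 wt% SiO2 ÷ 60.083 g/mol = 0.95867 mol, giving 0.95867 Si and 1.91734 O.
Oxygen sums to 2.88194; scaling by 6/2.88194 = 2.08193 puts the formula on 6 O.
Mg: 0.85798 × 2.08193 = 1.786 atoms per formula unit.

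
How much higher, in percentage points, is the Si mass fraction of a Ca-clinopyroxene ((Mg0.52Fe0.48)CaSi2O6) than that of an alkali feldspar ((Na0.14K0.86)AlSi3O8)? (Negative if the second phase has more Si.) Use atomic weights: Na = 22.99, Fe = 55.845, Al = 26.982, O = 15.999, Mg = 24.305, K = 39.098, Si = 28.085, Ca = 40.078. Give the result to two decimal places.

-6.28 percentage points

Si in (Mg0.52Fe0.48)CaSi2O6: molar mass 231.686 g/mol; 2×28.085 = 56.170 g → 24.24 wt%.
Si in (Na0.14K0.86)AlSi3O8: molar mass 276.072 g/mol; 3×28.085 = 84.255 g → 30.52 wt%.
Difference = 24.24 − 30.52 = -6.28 percentage points.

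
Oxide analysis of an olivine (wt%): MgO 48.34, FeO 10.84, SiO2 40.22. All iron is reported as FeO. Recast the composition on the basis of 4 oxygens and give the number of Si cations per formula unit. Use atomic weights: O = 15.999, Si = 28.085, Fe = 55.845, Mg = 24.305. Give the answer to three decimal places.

48.34 wt% MgO ÷ 40.304 g/mol = 1.19938 mol, giving 1.19938 Mg and 1.19938 O.
10.84 wt% FeO ÷ 71.844 g/mol = 0.15088 mol, giving 0.15088 Fe and 0.15088 O.
40.22 wt% SiO2 ÷ 60.083 g/mol = 0.66941 mol, giving 0.66941 Si and 1.33882 O.
Oxygen sums to 2.68908; scaling by 4/2.68908 = 1.48750 puts the formula on 4 O.
Si: 0.66941 × 1.48750 = 0.996 atoms per formula unit.

0.996 Si apfu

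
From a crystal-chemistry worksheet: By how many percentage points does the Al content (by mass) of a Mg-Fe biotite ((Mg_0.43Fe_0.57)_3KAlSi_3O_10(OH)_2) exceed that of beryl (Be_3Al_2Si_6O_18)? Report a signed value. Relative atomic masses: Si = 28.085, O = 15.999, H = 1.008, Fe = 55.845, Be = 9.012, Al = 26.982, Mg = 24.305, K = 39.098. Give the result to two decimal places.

-4.31 percentage points

First mineral: 26.982 g Al in 471.187 g formula = 5.73 wt% Al.
Second mineral: 53.964 g Al in 537.492 g formula = 10.04 wt% Al.
5.73% − 10.04% gives a difference of -4.31 percentage points.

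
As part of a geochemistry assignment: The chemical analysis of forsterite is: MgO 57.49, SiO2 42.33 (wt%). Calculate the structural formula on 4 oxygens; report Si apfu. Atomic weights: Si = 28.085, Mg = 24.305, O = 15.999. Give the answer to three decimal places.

0.994 Si apfu

MgO: 57.49/40.304 = 1.42641 mol → 1.42641 mol Mg, 1.42641 mol O.
SiO2: 42.33/60.083 = 0.70453 mol → 0.70453 mol Si, 1.40906 mol O.
Total oxygen = 2.83547 mol. Normalization factor = 4/2.83547 = 1.41070.
Si per 4 O = 0.70453 × 1.41070 = 0.994.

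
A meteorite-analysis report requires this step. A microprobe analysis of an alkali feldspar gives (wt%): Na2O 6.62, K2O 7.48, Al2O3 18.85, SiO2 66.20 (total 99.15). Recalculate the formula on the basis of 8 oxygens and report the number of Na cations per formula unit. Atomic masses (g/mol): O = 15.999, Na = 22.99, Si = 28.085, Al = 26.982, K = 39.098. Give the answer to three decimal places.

0.580 Na apfu

Na2O (M=61.979): mol = 0.10681; Na = 0.21362, O = 0.10681.
K2O (M=94.195): mol = 0.07941; K = 0.15882, O = 0.07941.
Al2O3 (M=101.961): mol = 0.18487; Al = 0.36974, O = 0.55461.
SiO2 (M=60.083): mol = 1.10181; Si = 1.10181, O = 2.20362.
ΣO = 2.94445; factor = 8/ΣO = 2.71698.
Na apfu = 0.21362 × 2.71698 = 0.580.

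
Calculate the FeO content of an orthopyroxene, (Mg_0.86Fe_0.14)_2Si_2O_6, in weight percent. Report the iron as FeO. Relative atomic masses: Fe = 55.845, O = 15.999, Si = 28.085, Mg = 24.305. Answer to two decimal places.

9.60 wt%

Molar mass of (Mg_0.86Fe_0.14)_2Si_2O_6 = 1.72×24.305 + 0.28×55.845 + 2×28.085 + 6×15.999 = 209.605 g/mol.
Each formula unit contains 0.28 Fe, equivalent to 0.28/1 = 0.2800 mol FeO.
M(FeO) = 1×55.845 + 1×15.999 = 71.844 g/mol.
Mass of FeO per formula unit = 0.2800 × 71.844 = 20.116 g.
FeO wt% = 20.116 / 209.605 × 100 = 9.60%.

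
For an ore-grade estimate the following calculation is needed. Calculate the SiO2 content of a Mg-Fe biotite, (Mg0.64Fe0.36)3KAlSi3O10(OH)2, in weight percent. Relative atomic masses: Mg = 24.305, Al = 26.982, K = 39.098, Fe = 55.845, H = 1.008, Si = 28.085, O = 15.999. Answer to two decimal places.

M((Mg0.64Fe0.36)3KAlSi3O10(OH)2) = 451.317 g/mol; M(SiO2) = 60.083 g/mol.
Moles SiO2 per formula unit = 3 Si ÷ 1 = 3.0000.
SiO2 fraction = (3.0000 × 60.083) / 451.317 = 180.249/451.317 = 0.3994.

39.94 wt%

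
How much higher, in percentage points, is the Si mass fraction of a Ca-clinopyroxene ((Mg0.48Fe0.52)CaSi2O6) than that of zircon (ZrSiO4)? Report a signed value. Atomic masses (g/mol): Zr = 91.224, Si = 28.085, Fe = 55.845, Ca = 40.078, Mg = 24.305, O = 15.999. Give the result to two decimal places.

8.79 percentage points

M((Mg0.48Fe0.52)CaSi2O6) = 232.948 g/mol, so wt% Si = 56.170/232.948 × 100 = 24.11%.
M(ZrSiO4) = 183.305 g/mol, so wt% Si = 28.085/183.305 × 100 = 15.32%.
24.11 − 15.32 = 8.79 pp.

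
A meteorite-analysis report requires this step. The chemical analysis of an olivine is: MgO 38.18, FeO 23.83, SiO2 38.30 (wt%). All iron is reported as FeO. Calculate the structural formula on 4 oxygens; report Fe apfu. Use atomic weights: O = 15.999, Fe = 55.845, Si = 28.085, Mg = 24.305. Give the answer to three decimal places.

38.18 wt% MgO ÷ 40.304 g/mol = 0.94730 mol, giving 0.94730 Mg and 0.94730 O.
23.83 wt% FeO ÷ 71.844 g/mol = 0.33169 mol, giving 0.33169 Fe and 0.33169 O.
38.30 wt% SiO2 ÷ 60.083 g/mol = 0.63745 mol, giving 0.63745 Si and 1.27490 O.
Oxygen sums to 2.55389; scaling by 4/2.55389 = 1.56624 puts the formula on 4 O.
Fe: 0.33169 × 1.56624 = 0.520 atoms per formula unit.

0.520 Fe apfu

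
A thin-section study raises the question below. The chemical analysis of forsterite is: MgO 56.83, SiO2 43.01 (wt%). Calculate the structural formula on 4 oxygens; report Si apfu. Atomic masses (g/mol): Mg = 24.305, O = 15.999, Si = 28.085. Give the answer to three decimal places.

56.83 wt% MgO ÷ 40.304 g/mol = 1.41003 mol, giving 1.41003 Mg and 1.41003 O.
43.01 wt% SiO2 ÷ 60.083 g/mol = 0.71584 mol, giving 0.71584 Si and 1.43168 O.
Oxygen sums to 2.84171; scaling by 4/2.84171 = 1.40760 puts the formula on 4 O.
Si: 0.71584 × 1.40760 = 1.008 atoms per formula unit.

1.008 Si apfu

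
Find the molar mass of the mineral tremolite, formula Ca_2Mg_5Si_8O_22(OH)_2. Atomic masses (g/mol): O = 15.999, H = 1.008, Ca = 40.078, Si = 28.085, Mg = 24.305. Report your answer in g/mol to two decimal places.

812.35 g/mol

Ca: 2 × 40.078 = 80.1560
Mg: 5 × 24.305 = 121.5250
Si: 8 × 28.085 = 224.6800
O: 24 × 15.999 = 383.9760
H: 2 × 1.008 = 2.0160
Summing the contributions gives the formula mass.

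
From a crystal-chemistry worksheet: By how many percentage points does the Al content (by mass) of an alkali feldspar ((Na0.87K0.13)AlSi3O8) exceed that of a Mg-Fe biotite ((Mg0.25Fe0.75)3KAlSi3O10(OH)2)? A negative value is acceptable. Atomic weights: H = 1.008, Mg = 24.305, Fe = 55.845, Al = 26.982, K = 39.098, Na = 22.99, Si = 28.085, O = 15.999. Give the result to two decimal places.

4.68 percentage points

Al in (Na0.87K0.13)AlSi3O8: molar mass 264.313 g/mol; 1×26.982 = 26.982 g → 10.21 wt%.
Al in (Mg0.25Fe0.75)3KAlSi3O10(OH)2: molar mass 488.219 g/mol; 1×26.982 = 26.982 g → 5.53 wt%.
Difference = 10.21 − 5.53 = 4.68 percentage points.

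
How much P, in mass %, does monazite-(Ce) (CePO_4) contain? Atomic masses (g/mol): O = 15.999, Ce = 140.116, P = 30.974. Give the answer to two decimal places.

13.18 mass %

M(CePO_4) = 235.086 g/mol.
P contributes 1 × 30.974 = 30.974 g per mole.
30.974/235.086 = 0.1318 → 13.18%.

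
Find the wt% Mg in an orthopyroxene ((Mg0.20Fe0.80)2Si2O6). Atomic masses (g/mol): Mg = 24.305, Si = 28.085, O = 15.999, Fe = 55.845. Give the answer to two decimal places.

3.87 mass %

Molar mass of (Mg0.20Fe0.80)2Si2O6: 0.40·24.305 + 1.60·55.845 + 2·28.085 + 6·15.999 = 251.238 g/mol.
Mass of Mg per formula unit: 0.40 × 24.305 = 9.722 g.
Weight fraction Mg = 9.722 / 251.238 = 0.0387.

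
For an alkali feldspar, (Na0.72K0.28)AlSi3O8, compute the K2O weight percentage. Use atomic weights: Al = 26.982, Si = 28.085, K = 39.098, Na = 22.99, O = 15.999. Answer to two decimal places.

4.94 wt%

Formula mass = 266.729 g/mol.
0.28 K → 0.1400 mol K2O per formula unit; M(K2O) = 94.195, so K2O mass = 13.187 g.
13.187/266.729 × 100 = 4.94 wt%.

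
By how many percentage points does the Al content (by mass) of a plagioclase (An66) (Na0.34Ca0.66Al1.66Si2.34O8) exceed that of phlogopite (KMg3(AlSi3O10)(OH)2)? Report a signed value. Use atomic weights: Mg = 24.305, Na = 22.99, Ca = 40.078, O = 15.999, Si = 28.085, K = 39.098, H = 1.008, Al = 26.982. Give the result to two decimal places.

First mineral: 44.790 g Al in 272.769 g formula = 16.42 wt% Al.
Second mineral: 26.982 g Al in 417.254 g formula = 6.47 wt% Al.
16.42% − 6.47% gives a difference of 9.95 percentage points.

9.95 percentage points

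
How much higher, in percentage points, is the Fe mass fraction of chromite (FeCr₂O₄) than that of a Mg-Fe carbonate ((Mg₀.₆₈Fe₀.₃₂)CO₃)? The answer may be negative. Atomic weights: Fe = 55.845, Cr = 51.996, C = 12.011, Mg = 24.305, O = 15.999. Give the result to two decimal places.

M(FeCr₂O₄) = 223.833 g/mol, so wt% Fe = 55.845/223.833 × 100 = 24.95%.
M((Mg₀.₆₈Fe₀.₃₂)CO₃) = 94.406 g/mol, so wt% Fe = 17.870/94.406 × 100 = 18.93%.
24.95 − 18.93 = 6.02 pp.

6.02 percentage points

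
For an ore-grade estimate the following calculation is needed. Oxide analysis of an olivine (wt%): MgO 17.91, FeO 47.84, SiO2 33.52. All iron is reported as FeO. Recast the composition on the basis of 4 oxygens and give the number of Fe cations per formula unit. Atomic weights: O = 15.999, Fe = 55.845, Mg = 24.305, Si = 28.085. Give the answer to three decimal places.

MgO: 17.91/40.304 = 0.44437 mol → 0.44437 mol Mg, 0.44437 mol O.
FeO: 47.84/71.844 = 0.66589 mol → 0.66589 mol Fe, 0.66589 mol O.
SiO2: 33.52/60.083 = 0.55789 mol → 0.55789 mol Si, 1.11578 mol O.
Total oxygen = 2.22604 mol. Normalization factor = 4/2.22604 = 1.79691.
Fe per 4 O = 0.66589 × 1.79691 = 1.197.

1.197 Fe apfu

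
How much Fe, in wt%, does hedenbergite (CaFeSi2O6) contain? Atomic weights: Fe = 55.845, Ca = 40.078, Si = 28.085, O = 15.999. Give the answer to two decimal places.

22.51 wt%

Molar mass of CaFeSi2O6: 1·40.078 + 1·55.845 + 2·28.085 + 6·15.999 = 248.087 g/mol.
Mass of Fe per formula unit: 1 × 55.845 = 55.845 g.
Weight fraction Fe = 55.845 / 248.087 = 0.2251.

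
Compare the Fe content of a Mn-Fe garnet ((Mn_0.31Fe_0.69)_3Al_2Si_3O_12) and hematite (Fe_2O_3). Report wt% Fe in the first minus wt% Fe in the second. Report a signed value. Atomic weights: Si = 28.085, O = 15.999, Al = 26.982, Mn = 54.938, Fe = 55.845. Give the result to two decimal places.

M((Mn_0.31Fe_0.69)_3Al_2Si_3O_12) = 496.898 g/mol, so wt% Fe = 115.599/496.898 × 100 = 23.26%.
M(Fe_2O_3) = 159.687 g/mol, so wt% Fe = 111.690/159.687 × 100 = 69.94%.
23.26 − 69.94 = -46.68 pp.

-46.68 percentage points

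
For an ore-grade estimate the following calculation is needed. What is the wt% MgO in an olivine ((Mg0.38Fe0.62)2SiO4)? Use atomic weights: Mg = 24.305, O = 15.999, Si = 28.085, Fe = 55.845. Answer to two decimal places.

17.04 wt%

Molar mass of (Mg0.38Fe0.62)2SiO4 = 0.76*24.305 + 1.24*55.845 + 1*28.085 + 4*15.999 = 179.801 g/mol.
Each formula unit contains 0.76 Mg, equivalent to 0.76/1 = 0.7600 mol MgO.
M(MgO) = 1×24.305 + 1×15.999 = 40.304 g/mol.
Mass of MgO per formula unit = 0.7600 × 40.304 = 30.631 g.
MgO wt% = 30.631 / 179.801 × 100 = 17.04%.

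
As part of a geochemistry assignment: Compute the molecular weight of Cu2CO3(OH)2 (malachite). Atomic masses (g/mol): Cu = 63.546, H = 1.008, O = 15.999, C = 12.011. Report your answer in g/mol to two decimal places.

221.11 g/mol

The formula mass is the sum 2·63.546 + 1·12.011 + 5·15.999 + 2·1.008.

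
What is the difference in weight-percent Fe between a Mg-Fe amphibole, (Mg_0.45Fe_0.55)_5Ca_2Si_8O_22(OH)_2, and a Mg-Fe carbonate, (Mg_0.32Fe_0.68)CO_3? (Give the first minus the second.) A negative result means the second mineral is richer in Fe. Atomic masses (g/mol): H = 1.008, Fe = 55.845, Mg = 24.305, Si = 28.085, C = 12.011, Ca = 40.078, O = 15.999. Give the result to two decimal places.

-18.83 percentage points

Fe in (Mg_0.45Fe_0.55)_5Ca_2Si_8O_22(OH)_2: molar mass 899.088 g/mol; 2.75×55.845 = 153.574 g → 17.08 wt%.
Fe in (Mg_0.32Fe_0.68)CO_3: molar mass 105.760 g/mol; 0.68×55.845 = 37.975 g → 35.91 wt%.
Difference = 17.08 − 35.91 = -18.83 percentage points.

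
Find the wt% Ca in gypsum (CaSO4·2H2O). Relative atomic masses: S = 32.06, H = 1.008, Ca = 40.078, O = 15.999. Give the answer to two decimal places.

23.28 mass %

Molar mass of CaSO4·2H2O: 1·40.078 + 1·32.06 + 6·15.999 + 4·1.008 = 172.164 g/mol.
Mass of Ca per formula unit: 1 × 40.078 = 40.078 g.
Weight fraction Ca = 40.078 / 172.164 = 0.2328.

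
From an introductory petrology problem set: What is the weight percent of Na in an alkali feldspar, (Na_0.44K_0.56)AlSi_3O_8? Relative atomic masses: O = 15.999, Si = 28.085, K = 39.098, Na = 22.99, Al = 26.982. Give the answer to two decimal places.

3.73 weight percent

Formula mass = 0.44*22.99 + 0.56*39.098 + 1*26.982 + 3*28.085 + 8*15.999 = 271.239 g/mol, of which 10.116 g is Na.
So Na makes up 10.116/271.239 = 0.0373 of the mass, i.e. 3.73%.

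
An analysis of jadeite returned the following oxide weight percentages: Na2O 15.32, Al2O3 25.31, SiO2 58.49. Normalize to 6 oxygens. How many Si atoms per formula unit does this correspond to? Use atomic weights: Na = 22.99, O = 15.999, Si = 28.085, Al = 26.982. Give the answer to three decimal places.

Na2O (M=61.979): mol = 0.24718; Na = 0.49436, O = 0.24718.
Al2O3 (M=101.961): mol = 0.24823; Al = 0.49646, O = 0.74469.
SiO2 (M=60.083): mol = 0.97349; Si = 0.97349, O = 1.94698.
ΣO = 2.93885; factor = 6/ΣO = 2.04161.
Si apfu = 0.97349 × 2.04161 = 1.987.

1.987 Si apfu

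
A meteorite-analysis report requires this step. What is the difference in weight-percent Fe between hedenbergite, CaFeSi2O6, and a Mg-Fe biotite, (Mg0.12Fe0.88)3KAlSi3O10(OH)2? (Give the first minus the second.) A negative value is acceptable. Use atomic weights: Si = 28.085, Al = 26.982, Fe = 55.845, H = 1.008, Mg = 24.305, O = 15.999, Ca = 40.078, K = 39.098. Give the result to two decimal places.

-6.95 percentage points

Fe in CaFeSi2O6: molar mass 248.087 g/mol; 1×55.845 = 55.845 g → 22.51 wt%.
Fe in (Mg0.12Fe0.88)3KAlSi3O10(OH)2: molar mass 500.520 g/mol; 2.64×55.845 = 147.431 g → 29.46 wt%.
Difference = 22.51 − 29.46 = -6.95 percentage points.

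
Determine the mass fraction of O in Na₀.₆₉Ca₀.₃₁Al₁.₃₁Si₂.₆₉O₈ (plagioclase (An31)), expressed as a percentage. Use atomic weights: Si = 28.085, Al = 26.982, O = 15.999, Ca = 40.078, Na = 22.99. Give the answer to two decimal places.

47.91 weight percent

Formula mass = 0.69*22.99 + 0.31*40.078 + 1.31*26.982 + 2.69*28.085 + 8*15.999 = 267.174 g/mol, of which 127.992 g is O.
So O makes up 127.992/267.174 = 0.4791 of the mass, i.e. 47.91%.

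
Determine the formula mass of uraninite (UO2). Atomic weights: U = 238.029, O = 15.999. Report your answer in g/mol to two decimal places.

M = 1×238.029 + 2×15.999

270.03 g/mol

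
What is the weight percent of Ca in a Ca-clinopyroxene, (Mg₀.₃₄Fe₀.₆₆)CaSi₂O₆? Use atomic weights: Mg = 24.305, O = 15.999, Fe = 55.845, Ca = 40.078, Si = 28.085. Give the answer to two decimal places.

Molar mass of (Mg₀.₃₄Fe₀.₆₆)CaSi₂O₆: 0.34*24.305 + 0.66*55.845 + 1*40.078 + 2*28.085 + 6*15.999 = 237.363 g/mol.
Mass of Ca per formula unit: 1 × 40.078 = 40.078 g.
Weight fraction Ca = 40.078 / 237.363 = 0.1688.

16.88 mass %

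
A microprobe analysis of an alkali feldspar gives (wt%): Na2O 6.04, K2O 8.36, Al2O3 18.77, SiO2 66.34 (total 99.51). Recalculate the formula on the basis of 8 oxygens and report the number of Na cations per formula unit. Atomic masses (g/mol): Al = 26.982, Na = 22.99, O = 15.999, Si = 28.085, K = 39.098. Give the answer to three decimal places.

6.04 wt% Na2O ÷ 61.979 g/mol = 0.09745 mol, giving 0.19490 Na and 0.09745 O.
8.36 wt% K2O ÷ 94.195 g/mol = 0.08875 mol, giving 0.17750 K and 0.08875 O.
18.77 wt% Al2O3 ÷ 101.961 g/mol = 0.18409 mol, giving 0.36818 Al and 0.55227 O.
66.34 wt% SiO2 ÷ 60.083 g/mol = 1.10414 mol, giving 1.10414 Si and 2.20828 O.
Oxygen sums to 2.94675; scaling by 8/2.94675 = 2.71486 puts the formula on 8 O.
Na: 0.19490 × 2.71486 = 0.529 atoms per formula unit.

0.529 Na apfu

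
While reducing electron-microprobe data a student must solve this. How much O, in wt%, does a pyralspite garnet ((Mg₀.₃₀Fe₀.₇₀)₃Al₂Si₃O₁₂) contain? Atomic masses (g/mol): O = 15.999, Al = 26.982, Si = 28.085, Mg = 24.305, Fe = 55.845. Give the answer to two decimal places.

40.90 wt%

Molar mass of (Mg₀.₃₀Fe₀.₇₀)₃Al₂Si₃O₁₂: 0.90·24.305 + 2.10·55.845 + 2·26.982 + 3·28.085 + 12·15.999 = 469.356 g/mol.
Mass of O per formula unit: 12 × 15.999 = 191.988 g.
Weight fraction O = 191.988 / 469.356 = 0.4090.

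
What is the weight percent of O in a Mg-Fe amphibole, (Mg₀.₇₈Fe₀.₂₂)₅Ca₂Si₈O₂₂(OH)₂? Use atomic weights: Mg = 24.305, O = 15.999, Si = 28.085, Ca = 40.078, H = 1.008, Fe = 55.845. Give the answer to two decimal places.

Formula mass = 3.90×24.305 + 1.10×55.845 + 2×40.078 + 8×28.085 + 24×15.999 + 2×1.008 = 847.047 g/mol, of which 383.976 g is O.
So O makes up 383.976/847.047 = 0.4533 of the mass, i.e. 45.33%.

45.33 mass %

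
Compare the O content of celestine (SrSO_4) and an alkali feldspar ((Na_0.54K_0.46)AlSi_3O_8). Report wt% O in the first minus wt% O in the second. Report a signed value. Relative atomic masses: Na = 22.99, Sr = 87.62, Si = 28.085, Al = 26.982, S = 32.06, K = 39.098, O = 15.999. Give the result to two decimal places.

-12.63 percentage points

M(SrSO_4) = 183.676 g/mol, so wt% O = 63.996/183.676 × 100 = 34.84%.
M((Na_0.54K_0.46)AlSi_3O_8) = 269.629 g/mol, so wt% O = 127.992/269.629 × 100 = 47.47%.
34.84 − 47.47 = -12.63 pp.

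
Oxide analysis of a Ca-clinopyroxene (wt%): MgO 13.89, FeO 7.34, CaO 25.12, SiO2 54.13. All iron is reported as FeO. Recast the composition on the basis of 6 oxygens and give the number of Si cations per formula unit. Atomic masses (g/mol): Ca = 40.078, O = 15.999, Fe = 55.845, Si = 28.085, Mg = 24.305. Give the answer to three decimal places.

MgO: 13.89/40.304 = 0.34463 mol → 0.34463 mol Mg, 0.34463 mol O.
FeO: 7.34/71.844 = 0.10217 mol → 0.10217 mol Fe, 0.10217 mol O.
CaO: 25.12/56.077 = 0.44796 mol → 0.44796 mol Ca, 0.44796 mol O.
SiO2: 54.13/60.083 = 0.90092 mol → 0.90092 mol Si, 1.80184 mol O.
Total oxygen = 2.69660 mol. Normalization factor = 6/2.69660 = 2.22502.
Si per 6 O = 0.90092 × 2.22502 = 2.005.

2.005 Si apfu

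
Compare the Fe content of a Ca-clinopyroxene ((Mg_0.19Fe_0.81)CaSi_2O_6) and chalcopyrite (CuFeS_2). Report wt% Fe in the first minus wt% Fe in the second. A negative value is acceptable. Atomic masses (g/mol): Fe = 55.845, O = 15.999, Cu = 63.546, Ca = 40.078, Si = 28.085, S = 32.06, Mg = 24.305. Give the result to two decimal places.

-11.75 percentage points

Fe in (Mg_0.19Fe_0.81)CaSi_2O_6: molar mass 242.094 g/mol; 0.81×55.845 = 45.234 g → 18.68 wt%.
Fe in CuFeS_2: molar mass 183.511 g/mol; 1×55.845 = 55.845 g → 30.43 wt%.
Difference = 18.68 − 30.43 = -11.75 percentage points.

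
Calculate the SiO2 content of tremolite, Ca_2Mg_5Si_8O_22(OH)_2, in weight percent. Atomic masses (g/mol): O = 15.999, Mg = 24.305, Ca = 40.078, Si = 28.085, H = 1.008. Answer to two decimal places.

M(Ca_2Mg_5Si_8O_22(OH)_2) = 812.353 g/mol; M(SiO2) = 60.083 g/mol.
Moles SiO2 per formula unit = 8 Si ÷ 1 = 8.0000.
SiO2 fraction = (8.0000 × 60.083) / 812.353 = 480.664/812.353 = 0.5917.

59.17 wt%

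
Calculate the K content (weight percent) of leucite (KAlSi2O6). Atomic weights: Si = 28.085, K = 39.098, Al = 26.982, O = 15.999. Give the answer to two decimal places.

Molar mass of KAlSi2O6: 1×39.098 + 1×26.982 + 2×28.085 + 6×15.999 = 218.244 g/mol.
Mass of K per formula unit: 1 × 39.098 = 39.098 g.
Weight fraction K = 39.098 / 218.244 = 0.1791.

17.91 weight percent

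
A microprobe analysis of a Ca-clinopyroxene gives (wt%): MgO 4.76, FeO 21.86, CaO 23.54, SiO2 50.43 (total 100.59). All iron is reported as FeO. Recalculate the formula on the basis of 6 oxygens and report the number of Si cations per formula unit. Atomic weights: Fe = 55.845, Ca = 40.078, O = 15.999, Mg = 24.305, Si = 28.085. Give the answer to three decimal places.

1.998 Si apfu

4.76 wt% MgO ÷ 40.304 g/mol = 0.11810 mol, giving 0.11810 Mg and 0.11810 O.
21.86 wt% FeO ÷ 71.844 g/mol = 0.30427 mol, giving 0.30427 Fe and 0.30427 O.
23.54 wt% CaO ÷ 56.077 g/mol = 0.41978 mol, giving 0.41978 Ca and 0.41978 O.
50.43 wt% SiO2 ÷ 60.083 g/mol = 0.83934 mol, giving 0.83934 Si and 1.67868 O.
Oxygen sums to 2.52083; scaling by 6/2.52083 = 2.38017 puts the formula on 6 O.
Si: 0.83934 × 2.38017 = 1.998 atoms per formula unit.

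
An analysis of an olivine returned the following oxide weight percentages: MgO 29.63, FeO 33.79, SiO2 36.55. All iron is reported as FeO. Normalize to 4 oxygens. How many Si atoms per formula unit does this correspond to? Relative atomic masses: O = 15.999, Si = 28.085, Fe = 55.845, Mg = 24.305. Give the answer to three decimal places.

MgO: 29.63/40.304 = 0.73516 mol → 0.73516 mol Mg, 0.73516 mol O.
FeO: 33.79/71.844 = 0.47032 mol → 0.47032 mol Fe, 0.47032 mol O.
SiO2: 36.55/60.083 = 0.60833 mol → 0.60833 mol Si, 1.21666 mol O.
Total oxygen = 2.42214 mol. Normalization factor = 4/2.42214 = 1.65143.
Si per 4 O = 0.60833 × 1.65143 = 1.005.

1.005 Si apfu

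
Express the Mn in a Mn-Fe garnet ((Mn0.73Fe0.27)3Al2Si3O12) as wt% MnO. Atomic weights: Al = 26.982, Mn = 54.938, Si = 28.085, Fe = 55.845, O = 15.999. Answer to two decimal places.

31.34 wt%

M((Mn0.73Fe0.27)3Al2Si3O12) = 495.756 g/mol; M(MnO) = 70.937 g/mol.
Moles MnO per formula unit = 2.19 Mn ÷ 1 = 2.1900.
MnO fraction = (2.1900 × 70.937) / 495.756 = 155.352/495.756 = 0.3134.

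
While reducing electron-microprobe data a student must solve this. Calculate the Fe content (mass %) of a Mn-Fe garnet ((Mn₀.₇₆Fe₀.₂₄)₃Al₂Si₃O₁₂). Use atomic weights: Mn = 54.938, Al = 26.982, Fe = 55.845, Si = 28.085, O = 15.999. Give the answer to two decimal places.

Molar mass of (Mn₀.₇₆Fe₀.₂₄)₃Al₂Si₃O₁₂: 2.28×54.938 + 0.72×55.845 + 2×26.982 + 3×28.085 + 12×15.999 = 495.674 g/mol.
Mass of Fe per formula unit: 0.72 × 55.845 = 40.208 g.
Weight fraction Fe = 40.208 / 495.674 = 0.0811.

8.11 mass %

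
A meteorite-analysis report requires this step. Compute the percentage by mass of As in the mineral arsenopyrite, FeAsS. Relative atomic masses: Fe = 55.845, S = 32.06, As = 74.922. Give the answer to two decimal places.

M(FeAsS) = 162.827 g/mol.
As contributes 1 × 74.922 = 74.922 g per mole.
74.922/162.827 = 0.4601 → 46.01%.

46.01 mass %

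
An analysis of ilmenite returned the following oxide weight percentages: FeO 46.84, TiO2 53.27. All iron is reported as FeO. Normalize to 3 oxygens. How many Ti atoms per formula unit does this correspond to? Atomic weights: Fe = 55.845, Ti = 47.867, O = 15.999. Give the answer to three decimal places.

FeO: 46.84/71.844 = 0.65197 mol → 0.65197 mol Fe, 0.65197 mol O.
TiO2: 53.27/79.865 = 0.66700 mol → 0.66700 mol Ti, 1.33400 mol O.
Total oxygen = 1.98597 mol. Normalization factor = 3/1.98597 = 1.51060.
Ti per 3 O = 0.66700 × 1.51060 = 1.008.

1.008 Ti apfu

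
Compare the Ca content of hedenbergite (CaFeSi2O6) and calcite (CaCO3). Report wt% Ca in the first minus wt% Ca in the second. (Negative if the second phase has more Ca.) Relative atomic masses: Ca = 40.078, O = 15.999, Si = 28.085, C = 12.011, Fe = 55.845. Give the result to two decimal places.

M(CaFeSi2O6) = 248.087 g/mol, so wt% Ca = 40.078/248.087 × 100 = 16.15%.
M(CaCO3) = 100.086 g/mol, so wt% Ca = 40.078/100.086 × 100 = 40.04%.
16.15 − 40.04 = -23.89 pp.

-23.89 percentage points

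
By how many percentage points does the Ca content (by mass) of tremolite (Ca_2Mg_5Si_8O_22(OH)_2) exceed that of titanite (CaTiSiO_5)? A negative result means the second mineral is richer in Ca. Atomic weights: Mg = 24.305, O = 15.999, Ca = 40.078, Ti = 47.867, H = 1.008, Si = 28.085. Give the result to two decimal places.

M(Ca_2Mg_5Si_8O_22(OH)_2) = 812.353 g/mol, so wt% Ca = 80.156/812.353 × 100 = 9.87%.
M(CaTiSiO_5) = 196.025 g/mol, so wt% Ca = 40.078/196.025 × 100 = 20.45%.
9.87 − 20.45 = -10.58 pp.

-10.58 percentage points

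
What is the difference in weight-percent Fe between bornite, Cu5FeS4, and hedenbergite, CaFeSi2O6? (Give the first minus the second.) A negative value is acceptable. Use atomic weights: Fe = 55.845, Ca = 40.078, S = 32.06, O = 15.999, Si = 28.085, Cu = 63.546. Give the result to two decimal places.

First mineral: 55.845 g Fe in 501.815 g formula = 11.13 wt% Fe.
Second mineral: 55.845 g Fe in 248.087 g formula = 22.51 wt% Fe.
11.13% − 22.51% gives a difference of -11.38 percentage points.

-11.38 percentage points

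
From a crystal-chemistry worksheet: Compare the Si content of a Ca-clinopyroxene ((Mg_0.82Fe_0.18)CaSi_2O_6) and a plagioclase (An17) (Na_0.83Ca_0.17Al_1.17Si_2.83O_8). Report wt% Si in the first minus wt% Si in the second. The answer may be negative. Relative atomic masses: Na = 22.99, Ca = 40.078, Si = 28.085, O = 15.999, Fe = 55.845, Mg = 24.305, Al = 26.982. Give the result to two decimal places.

-4.72 percentage points

Si in (Mg_0.82Fe_0.18)CaSi_2O_6: molar mass 222.224 g/mol; 2×28.085 = 56.170 g → 25.28 wt%.
Si in Na_0.83Ca_0.17Al_1.17Si_2.83O_8: molar mass 264.936 g/mol; 2.83×28.085 = 79.481 g → 30.00 wt%.
Difference = 25.28 − 30.00 = -4.72 percentage points.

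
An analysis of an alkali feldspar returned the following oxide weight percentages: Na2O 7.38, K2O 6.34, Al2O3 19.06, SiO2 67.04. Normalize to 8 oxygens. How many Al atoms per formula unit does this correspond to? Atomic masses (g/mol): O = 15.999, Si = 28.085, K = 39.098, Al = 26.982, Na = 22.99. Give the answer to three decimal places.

7.38 wt% Na2O ÷ 61.979 g/mol = 0.11907 mol, giving 0.23814 Na and 0.11907 O.
6.34 wt% K2O ÷ 94.195 g/mol = 0.06731 mol, giving 0.13462 K and 0.06731 O.
19.06 wt% Al2O3 ÷ 101.961 g/mol = 0.18693 mol, giving 0.37386 Al and 0.56079 O.
67.04 wt% SiO2 ÷ 60.083 g/mol = 1.11579 mol, giving 1.11579 Si and 2.23158 O.
Oxygen sums to 2.97875; scaling by 8/2.97875 = 2.68569 puts the formula on 8 O.
Al: 0.37386 × 2.68569 = 1.004 atoms per formula unit.

1.004 Al apfu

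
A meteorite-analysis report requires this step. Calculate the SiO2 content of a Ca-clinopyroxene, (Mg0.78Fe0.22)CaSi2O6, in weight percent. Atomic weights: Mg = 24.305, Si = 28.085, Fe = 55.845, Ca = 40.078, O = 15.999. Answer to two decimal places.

53.77 wt%

Formula mass = 223.486 g/mol.
2 Si → 2.0000 mol SiO2 per formula unit; M(SiO2) = 60.083, so SiO2 mass = 120.166 g.
120.166/223.486 × 100 = 53.77 wt%.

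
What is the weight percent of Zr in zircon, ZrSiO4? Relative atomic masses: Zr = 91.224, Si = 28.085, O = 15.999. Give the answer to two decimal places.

M(ZrSiO4) = 183.305 g/mol.
Zr contributes 1 × 91.224 = 91.224 g per mole.
91.224/183.305 = 0.4977 → 49.77%.

49.77 weight percent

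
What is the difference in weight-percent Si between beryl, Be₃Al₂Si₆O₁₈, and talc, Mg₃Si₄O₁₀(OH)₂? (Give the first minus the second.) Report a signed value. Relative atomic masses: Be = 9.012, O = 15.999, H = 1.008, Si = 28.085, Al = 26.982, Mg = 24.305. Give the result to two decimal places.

1.73 percentage points

M(Be₃Al₂Si₆O₁₈) = 537.492 g/mol, so wt% Si = 168.510/537.492 × 100 = 31.35%.
M(Mg₃Si₄O₁₀(OH)₂) = 379.259 g/mol, so wt% Si = 112.340/379.259 × 100 = 29.62%.
31.35 − 29.62 = 1.73 pp.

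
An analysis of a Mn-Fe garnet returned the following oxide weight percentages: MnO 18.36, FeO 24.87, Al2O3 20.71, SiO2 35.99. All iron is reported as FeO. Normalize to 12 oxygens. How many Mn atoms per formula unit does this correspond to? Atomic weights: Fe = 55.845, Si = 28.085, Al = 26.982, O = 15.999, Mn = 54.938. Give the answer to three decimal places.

MnO (M=70.937): mol = 0.25882; Mn = 0.25882, O = 0.25882.
FeO (M=71.844): mol = 0.34617; Fe = 0.34617, O = 0.34617.
Al2O3 (M=101.961): mol = 0.20312; Al = 0.40624, O = 0.60936.
SiO2 (M=60.083): mol = 0.59900; Si = 0.59900, O = 1.19800.
ΣO = 2.41235; factor = 12/ΣO = 4.97440.
Mn apfu = 0.25882 × 4.97440 = 1.287.

1.287 Mn apfu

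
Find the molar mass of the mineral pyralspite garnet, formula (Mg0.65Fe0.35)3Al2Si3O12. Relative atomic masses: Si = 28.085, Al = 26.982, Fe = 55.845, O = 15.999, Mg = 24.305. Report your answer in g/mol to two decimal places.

The formula mass is the sum 1.95*24.305 + 1.05*55.845 + 2*26.982 + 3*28.085 + 12*15.999.

436.24 g/mol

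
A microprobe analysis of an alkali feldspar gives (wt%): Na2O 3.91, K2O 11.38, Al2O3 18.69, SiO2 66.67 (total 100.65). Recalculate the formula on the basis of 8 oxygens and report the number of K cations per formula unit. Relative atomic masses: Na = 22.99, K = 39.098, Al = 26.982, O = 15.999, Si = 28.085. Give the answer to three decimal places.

3.91 wt% Na2O ÷ 61.979 g/mol = 0.06309 mol, giving 0.12618 Na and 0.06309 O.
11.38 wt% K2O ÷ 94.195 g/mol = 0.12081 mol, giving 0.24162 K and 0.12081 O.
18.69 wt% Al2O3 ÷ 101.961 g/mol = 0.18331 mol, giving 0.36662 Al and 0.54993 O.
66.67 wt% SiO2 ÷ 60.083 g/mol = 1.10963 mol, giving 1.10963 Si and 2.21926 O.
Oxygen sums to 2.95309; scaling by 8/2.95309 = 2.70903 puts the formula on 8 O.
K: 0.24162 × 2.70903 = 0.655 atoms per formula unit.

0.655 K apfu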